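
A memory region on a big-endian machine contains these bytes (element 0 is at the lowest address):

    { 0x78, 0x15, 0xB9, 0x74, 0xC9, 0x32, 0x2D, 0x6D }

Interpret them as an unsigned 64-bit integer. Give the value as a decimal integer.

Big-endian stores the most-significant byte at the lowest address.
The bytes are already most-significant first: 0x7815B974C9322D6D.
0x7815B974C9322D6D = 8653026170305129837.

8653026170305129837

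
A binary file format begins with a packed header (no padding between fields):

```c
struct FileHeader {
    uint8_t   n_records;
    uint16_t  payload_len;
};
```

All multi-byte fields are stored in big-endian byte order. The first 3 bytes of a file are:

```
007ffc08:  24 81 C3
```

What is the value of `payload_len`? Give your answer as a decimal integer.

`payload_len` follows `n_records` (1 byte), so it starts at byte offset 1 and occupies 2 bytes.
Bytes at offsets 1..2: 81 C3.
Big-endian: lowest address holds the most-significant byte.
The bytes are already most-significant first: 0x81C3.
0x81C3 = 33219.

33219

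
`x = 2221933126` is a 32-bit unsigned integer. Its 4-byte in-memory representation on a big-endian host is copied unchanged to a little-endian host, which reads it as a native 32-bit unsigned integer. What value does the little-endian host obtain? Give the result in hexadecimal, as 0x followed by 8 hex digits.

0x46027084

2221933126 in 32-bit hexadecimal is 0x84700246.
Stored big-endian, the bytes at ascending addresses are 84 70 02 46.
Read back as little-endian, the first byte is least significant, giving 0x46027084.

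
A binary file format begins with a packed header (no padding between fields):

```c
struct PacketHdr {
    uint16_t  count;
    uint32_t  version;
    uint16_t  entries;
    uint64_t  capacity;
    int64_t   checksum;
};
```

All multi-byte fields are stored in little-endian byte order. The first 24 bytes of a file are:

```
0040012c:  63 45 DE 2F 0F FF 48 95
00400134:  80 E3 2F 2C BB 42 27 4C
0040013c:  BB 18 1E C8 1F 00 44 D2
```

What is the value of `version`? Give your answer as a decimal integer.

4279185374

`version` follows `count` (2 bytes), so it starts at byte offset 2 and occupies 4 bytes.
Bytes at offsets 2..5: DE 2F 0F FF.
In little-endian order the low byte comes first in memory.
Reassemble most-significant byte first: FF 0F 2F DE → 0xFF0F2FDE.
0xFF0F2FDE = 4279185374.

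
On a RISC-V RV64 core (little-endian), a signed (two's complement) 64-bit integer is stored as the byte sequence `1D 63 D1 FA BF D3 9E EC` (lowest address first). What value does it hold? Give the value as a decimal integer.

-1396446012938034403

Little-endian: lowest address holds the least-significant byte.
Reassemble most-significant byte first: EC 9E D3 BF FA D1 63 1D → 0xEC9ED3BFFAD1631D.
Top bit is set, so as a signed 64-bit value this is 0xEC9ED3BFFAD1631D − 2^64 = -1396446012938034403.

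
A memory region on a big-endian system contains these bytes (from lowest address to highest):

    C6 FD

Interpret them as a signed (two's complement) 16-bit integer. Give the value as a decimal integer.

-14595

Big-endian: lowest address holds the most-significant byte.
The bytes are already most-significant first: 0xC6FD.
Top bit is set, so as a signed 16-bit value this is 0xC6FD − 2^16 = -14595.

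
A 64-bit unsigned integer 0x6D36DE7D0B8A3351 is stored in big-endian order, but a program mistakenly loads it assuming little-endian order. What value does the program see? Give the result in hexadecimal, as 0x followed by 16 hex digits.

0x51338A0B7DDE366D

Stored big-endian, the bytes at ascending addresses are 6D 36 DE 7D 0B 8A 33 51.
Read back as little-endian, the first byte is least significant, giving 0x51338A0B7DDE366D.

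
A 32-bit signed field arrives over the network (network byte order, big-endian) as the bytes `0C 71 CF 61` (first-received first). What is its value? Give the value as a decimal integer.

208785249

Big-endian: lowest address holds the most-significant byte.
The bytes are already most-significant first: 0x0C71CF61.
0x0C71CF61 = 208785249.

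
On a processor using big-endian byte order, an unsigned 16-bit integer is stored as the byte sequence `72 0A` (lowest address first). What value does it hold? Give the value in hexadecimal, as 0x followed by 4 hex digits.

Big-endian stores the most-significant byte at the lowest address.
The bytes are already most-significant first: 0x720A.

0x720A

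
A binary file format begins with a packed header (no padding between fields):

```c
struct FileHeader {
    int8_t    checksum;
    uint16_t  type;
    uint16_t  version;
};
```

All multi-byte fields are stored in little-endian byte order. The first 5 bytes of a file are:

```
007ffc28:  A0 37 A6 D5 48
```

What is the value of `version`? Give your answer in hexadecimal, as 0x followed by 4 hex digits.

`version` follows `checksum` (1 B), `type` (2 B), so it starts at offset 1 + 2 = 3 and occupies 2 bytes.
Bytes at offsets 3..4: D5 48.
In little-endian order the low byte comes first in memory.
Reassemble most-significant byte first: 48 D5 → 0x48D5.

0x48D5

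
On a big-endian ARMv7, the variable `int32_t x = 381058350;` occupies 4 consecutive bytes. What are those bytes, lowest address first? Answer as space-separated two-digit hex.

381058350 in hexadecimal, padded to 32 bits, is 0x16B67D2E.
Split into bytes (most-significant first): 16 B6 7D 2E.
Big-endian stores the most-significant byte at the lowest address.
So the memory order matches the most-significant-first order: 16 B6 7D 2E.

16 B6 7D 2E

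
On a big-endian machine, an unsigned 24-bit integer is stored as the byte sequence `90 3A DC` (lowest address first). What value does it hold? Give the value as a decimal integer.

Big-endian: lowest address holds the most-significant byte.
The bytes are already most-significant first: 0x903ADC.
0x903ADC = 9452252.

9452252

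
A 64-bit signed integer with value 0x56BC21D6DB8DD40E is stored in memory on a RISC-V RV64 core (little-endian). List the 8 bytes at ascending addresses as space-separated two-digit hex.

Split into bytes (most-significant first): 56 BC 21 D6 DB 8D D4 0E.
In little-endian order the low byte comes first in memory.
So at ascending addresses the bytes are 0E D4 8D DB D6 21 BC 56.

0E D4 8D DB D6 21 BC 56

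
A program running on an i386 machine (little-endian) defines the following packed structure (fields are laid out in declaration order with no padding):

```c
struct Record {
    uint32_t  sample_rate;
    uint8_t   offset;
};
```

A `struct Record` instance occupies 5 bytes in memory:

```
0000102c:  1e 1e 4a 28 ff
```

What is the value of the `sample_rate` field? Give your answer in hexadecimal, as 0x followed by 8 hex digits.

0x284A1E1E

`sample_rate` is the first field, at byte offset 0, occupying 4 bytes.
Bytes at offsets 0..3: 1E 1E 4A 28.
In little-endian order the low byte comes first in memory.
Reassemble most-significant byte first: 28 4A 1E 1E → 0x284A1E1E.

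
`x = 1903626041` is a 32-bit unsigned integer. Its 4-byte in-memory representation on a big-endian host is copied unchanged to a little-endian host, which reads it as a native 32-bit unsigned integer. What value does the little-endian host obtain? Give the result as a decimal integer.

956790641

1903626041 in 32-bit hexadecimal is 0x71770739.
Stored big-endian, the bytes at ascending addresses are 71 77 07 39.
Read back as little-endian, the first byte is least significant, giving 0x39077771.
0x39077771 = 956790641.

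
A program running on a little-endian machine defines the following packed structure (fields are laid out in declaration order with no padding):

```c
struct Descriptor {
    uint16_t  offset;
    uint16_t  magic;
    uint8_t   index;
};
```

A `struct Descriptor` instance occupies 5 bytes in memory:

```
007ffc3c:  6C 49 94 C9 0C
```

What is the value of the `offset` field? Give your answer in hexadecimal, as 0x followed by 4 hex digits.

0x496C

`offset` is the first field, at byte offset 0, occupying 2 bytes.
Bytes at offsets 0..1: 6C 49.
Little-endian: lowest address holds the least-significant byte.
Reassemble most-significant byte first: 49 6C → 0x496C.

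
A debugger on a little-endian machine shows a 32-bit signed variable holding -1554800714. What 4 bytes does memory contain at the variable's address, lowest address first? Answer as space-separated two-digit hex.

Two's complement of -1554800714 in 32 bits: 1554800714 = 0x5CAC604A; invert → 0xA3539FB5; add 1 → 0xA3539FB6.
Split into bytes (most-significant first): A3 53 9F B6.
Little-endian stores the least-significant byte at the lowest address.
So at ascending addresses the bytes are B6 9F 53 A3.

B6 9F 53 A3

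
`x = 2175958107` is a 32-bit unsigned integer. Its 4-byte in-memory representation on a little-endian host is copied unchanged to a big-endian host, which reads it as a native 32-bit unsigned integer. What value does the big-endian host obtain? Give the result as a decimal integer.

2175958107 in 32-bit hexadecimal is 0x81B27C5B.
Stored little-endian, the bytes at ascending addresses are 5B 7C B2 81.
Read back as big-endian, the last byte is least significant, giving 0x5B7CB281.
0x5B7CB281 = 1534898817.

1534898817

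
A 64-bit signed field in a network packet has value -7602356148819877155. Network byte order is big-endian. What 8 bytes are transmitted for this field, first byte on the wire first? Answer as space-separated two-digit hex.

96 7F 01 5C 95 95 A2 DD

Two's complement of -7602356148819877155 in 64 bits: 7602356148819877155 = 0x6980FEA36A6A5D23; invert → 0x967F015C9595A2DC; add 1 → 0x967F015C9595A2DD.
Split into bytes (most-significant first): 96 7F 01 5C 95 95 A2 DD.
In big-endian order the high byte comes first in memory.
So the memory order matches the most-significant-first order: 96 7F 01 5C 95 95 A2 DD.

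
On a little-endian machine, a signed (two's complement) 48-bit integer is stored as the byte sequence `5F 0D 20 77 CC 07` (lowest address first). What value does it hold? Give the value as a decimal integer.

8574753312095

In little-endian order the low byte comes first in memory.
Reassemble most-significant byte first: 07 CC 77 20 0D 5F → 0x07CC77200D5F.
0x07CC77200D5F = 8574753312095.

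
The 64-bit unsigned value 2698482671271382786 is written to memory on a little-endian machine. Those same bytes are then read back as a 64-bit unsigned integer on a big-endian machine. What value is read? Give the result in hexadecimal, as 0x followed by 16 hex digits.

2698482671271382786 in 64-bit hexadecimal is 0x2572EFB13DAD8F02.
Stored little-endian, the bytes at ascending addresses are 02 8F AD 3D B1 EF 72 25.
Read back as big-endian, the last byte is least significant, giving 0x028FAD3DB1EF7225.

0x028FAD3DB1EF7225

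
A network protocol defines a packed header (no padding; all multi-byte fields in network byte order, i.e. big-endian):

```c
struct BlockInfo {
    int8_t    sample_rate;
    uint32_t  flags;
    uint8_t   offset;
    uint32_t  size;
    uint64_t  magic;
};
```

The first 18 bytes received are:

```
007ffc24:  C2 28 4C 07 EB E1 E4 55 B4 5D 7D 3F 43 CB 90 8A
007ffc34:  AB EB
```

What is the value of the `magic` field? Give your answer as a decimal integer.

9025006719856192491

`magic` follows `sample_rate` (1 B), `flags` (4 B), `offset` (1 B), `size` (4 B), so it starts at offset 1 + 4 + 1 + 4 = 10 and occupies 8 bytes.
Bytes at offsets 10..17: 7D 3F 43 CB 90 8A AB EB.
In big-endian order the high byte comes first in memory.
The bytes are already most-significant first: 0x7D3F43CB908AABEB.
0x7D3F43CB908AABEB = 9025006719856192491.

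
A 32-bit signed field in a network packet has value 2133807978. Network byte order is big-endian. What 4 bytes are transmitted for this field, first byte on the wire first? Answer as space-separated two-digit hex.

2133807978 in hexadecimal, padded to 32 bits, is 0x7F2F536A.
Split into bytes (most-significant first): 7F 2F 53 6A.
In big-endian order the high byte comes first in memory.
So the memory order matches the most-significant-first order: 7F 2F 53 6A.

7F 2F 53 6A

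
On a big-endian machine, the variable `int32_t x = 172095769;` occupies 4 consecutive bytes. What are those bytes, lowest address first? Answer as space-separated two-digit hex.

0A 41 F9 19

172095769 in hexadecimal, padded to 32 bits, is 0x0A41F919.
Split into bytes (most-significant first): 0A 41 F9 19.
Big-endian: lowest address holds the most-significant byte.
So the memory order matches the most-significant-first order: 0A 41 F9 19.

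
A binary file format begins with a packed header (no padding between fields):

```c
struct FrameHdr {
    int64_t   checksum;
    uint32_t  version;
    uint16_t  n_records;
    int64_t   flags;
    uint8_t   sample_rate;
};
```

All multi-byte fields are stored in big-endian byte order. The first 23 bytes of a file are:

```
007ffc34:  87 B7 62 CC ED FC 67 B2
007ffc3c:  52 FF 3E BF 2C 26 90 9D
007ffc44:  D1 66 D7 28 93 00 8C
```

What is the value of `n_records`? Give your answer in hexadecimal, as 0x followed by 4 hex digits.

0x2C26

`n_records` follows `checksum` (8 B), `version` (4 B), so it starts at offset 8 + 4 = 12 and occupies 2 bytes.
Bytes at offsets 12..13: 2C 26.
In big-endian order the high byte comes first in memory.
The bytes are already most-significant first: 0x2C26.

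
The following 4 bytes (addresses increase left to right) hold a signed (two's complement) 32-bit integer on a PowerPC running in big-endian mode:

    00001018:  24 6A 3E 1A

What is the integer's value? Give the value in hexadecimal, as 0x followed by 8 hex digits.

Big-endian: lowest address holds the most-significant byte.
The bytes are already most-significant first: 0x246A3E1A.

0x246A3E1A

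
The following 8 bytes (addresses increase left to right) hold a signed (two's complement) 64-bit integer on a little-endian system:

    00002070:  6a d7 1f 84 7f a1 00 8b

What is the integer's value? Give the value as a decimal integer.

Little-endian stores the least-significant byte at the lowest address.
Reassemble most-significant byte first: 8B 00 A1 7F 84 1F D7 6A → 0x8B00A17F841FD76A.
Top bit is set, so as a signed 64-bit value this is 0x8B00A17F841FD76A − 2^64 = -8430560933387970710.

-8430560933387970710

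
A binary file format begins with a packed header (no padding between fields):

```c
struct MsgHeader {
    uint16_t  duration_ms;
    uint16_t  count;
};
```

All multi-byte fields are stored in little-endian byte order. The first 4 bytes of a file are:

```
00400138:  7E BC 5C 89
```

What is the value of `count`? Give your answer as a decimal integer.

35164

`count` follows `duration_ms` (2 bytes), so it starts at byte offset 2 and occupies 2 bytes.
Bytes at offsets 2..3: 5C 89.
Little-endian stores the least-significant byte at the lowest address.
Reassemble most-significant byte first: 89 5C → 0x895C.
0x895C = 35164.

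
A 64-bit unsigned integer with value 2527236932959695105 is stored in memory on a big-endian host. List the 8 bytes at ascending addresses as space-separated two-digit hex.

2527236932959695105 in hexadecimal, padded to 64 bits, is 0x23128C99C44F7101.
Split into bytes (most-significant first): 23 12 8C 99 C4 4F 71 01.
Big-endian: lowest address holds the most-significant byte.
So the memory order matches the most-significant-first order: 23 12 8C 99 C4 4F 71 01.

23 12 8C 99 C4 4F 71 01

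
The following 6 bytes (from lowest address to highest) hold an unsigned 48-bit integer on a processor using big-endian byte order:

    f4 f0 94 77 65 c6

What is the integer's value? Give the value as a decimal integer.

Big-endian stores the most-significant byte at the lowest address.
The bytes are already most-significant first: 0xF4F0947765C6.
0xF4F0947765C6 = 269314120181190.

269314120181190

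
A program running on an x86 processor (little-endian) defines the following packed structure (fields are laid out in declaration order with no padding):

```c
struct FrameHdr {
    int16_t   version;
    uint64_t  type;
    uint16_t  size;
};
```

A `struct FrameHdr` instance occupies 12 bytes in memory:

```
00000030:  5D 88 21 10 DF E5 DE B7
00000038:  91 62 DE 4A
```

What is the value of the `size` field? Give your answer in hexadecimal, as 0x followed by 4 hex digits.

0x4ADE

`size` follows `version` (2 B), `type` (8 B), so it starts at offset 2 + 8 = 10 and occupies 2 bytes.
Bytes at offsets 10..11: DE 4A.
Little-endian stores the least-significant byte at the lowest address.
Reassemble most-significant byte first: 4A DE → 0x4ADE.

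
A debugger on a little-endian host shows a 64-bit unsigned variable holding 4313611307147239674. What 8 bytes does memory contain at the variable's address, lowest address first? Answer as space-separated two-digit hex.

FA A0 9E 1D A1 06 DD 3B

4313611307147239674 in hexadecimal, padded to 64 bits, is 0x3BDD06A11D9EA0FA.
Split into bytes (most-significant first): 3B DD 06 A1 1D 9E A0 FA.
Little-endian: lowest address holds the least-significant byte.
So at ascending addresses the bytes are FA A0 9E 1D A1 06 DD 3B.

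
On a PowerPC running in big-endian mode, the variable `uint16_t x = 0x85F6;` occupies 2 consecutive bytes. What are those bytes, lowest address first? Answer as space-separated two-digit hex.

Split into bytes (most-significant first): 85 F6.
Big-endian: lowest address holds the most-significant byte.
So the memory order matches the most-significant-first order: 85 F6.

85 F6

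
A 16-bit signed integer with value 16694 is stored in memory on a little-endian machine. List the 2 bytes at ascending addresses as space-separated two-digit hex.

36 41

16694 in hexadecimal, padded to 16 bits, is 0x4136.
Split into bytes (most-significant first): 41 36.
Little-endian stores the least-significant byte at the lowest address.
So at ascending addresses the bytes are 36 41.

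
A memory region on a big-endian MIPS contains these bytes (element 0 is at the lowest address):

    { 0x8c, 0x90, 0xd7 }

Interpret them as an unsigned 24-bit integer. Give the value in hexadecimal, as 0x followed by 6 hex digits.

In big-endian order the high byte comes first in memory.
The bytes are already most-significant first: 0x8C90D7.

0x8C90D7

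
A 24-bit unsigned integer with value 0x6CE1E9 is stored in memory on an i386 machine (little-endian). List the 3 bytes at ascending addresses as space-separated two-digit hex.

E9 E1 6C

Split into bytes (most-significant first): 6C E1 E9.
Little-endian stores the least-significant byte at the lowest address.
So at ascending addresses the bytes are E9 E1 6C.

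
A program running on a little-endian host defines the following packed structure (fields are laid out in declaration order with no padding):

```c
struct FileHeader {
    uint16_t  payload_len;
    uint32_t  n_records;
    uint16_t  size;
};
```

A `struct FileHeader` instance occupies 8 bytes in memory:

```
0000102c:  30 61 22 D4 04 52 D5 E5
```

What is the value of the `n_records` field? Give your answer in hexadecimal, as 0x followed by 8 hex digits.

`n_records` follows `payload_len` (2 bytes), so it starts at byte offset 2 and occupies 4 bytes.
Bytes at offsets 2..5: 22 D4 04 52.
Little-endian: lowest address holds the least-significant byte.
Reassemble most-significant byte first: 52 04 D4 22 → 0x5204D422.

0x5204D422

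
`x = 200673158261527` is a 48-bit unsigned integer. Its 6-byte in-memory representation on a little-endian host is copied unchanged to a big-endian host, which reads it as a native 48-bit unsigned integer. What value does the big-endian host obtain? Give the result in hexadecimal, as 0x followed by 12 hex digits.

200673158261527 in 48-bit hexadecimal is 0xB682DC506B17.
Stored little-endian, the bytes at ascending addresses are 17 6B 50 DC 82 B6.
Read back as big-endian, the last byte is least significant, giving 0x176B50DC82B6.

0x176B50DC82B6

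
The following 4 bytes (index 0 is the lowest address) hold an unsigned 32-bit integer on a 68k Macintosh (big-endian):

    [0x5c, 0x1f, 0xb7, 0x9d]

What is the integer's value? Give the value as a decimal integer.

Big-endian stores the most-significant byte at the lowest address.
The bytes are already most-significant first: 0x5C1FB79D.
0x5C1FB79D = 1545582493.

1545582493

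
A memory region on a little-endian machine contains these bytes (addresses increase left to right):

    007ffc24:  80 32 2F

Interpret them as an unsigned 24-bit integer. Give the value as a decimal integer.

In little-endian order the low byte comes first in memory.
Reassemble most-significant byte first: 2F 32 80 → 0x2F3280.
0x2F3280 = 3093120.

3093120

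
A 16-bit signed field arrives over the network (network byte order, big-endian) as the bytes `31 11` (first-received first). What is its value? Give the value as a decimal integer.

In big-endian order the high byte comes first in memory.
The bytes are already most-significant first: 0x3111.
0x3111 = 12561.

12561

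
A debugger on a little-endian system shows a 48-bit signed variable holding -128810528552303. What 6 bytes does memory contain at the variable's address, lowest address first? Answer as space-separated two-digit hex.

Two's complement of -128810528552303 in 48 bits: 128810528552303 = 0x752709CC356F; invert → 0x8AD8F633CA90; add 1 → 0x8AD8F633CA91.
Split into bytes (most-significant first): 8A D8 F6 33 CA 91.
Little-endian stores the least-significant byte at the lowest address.
So at ascending addresses the bytes are 91 CA 33 F6 D8 8A.

91 CA 33 F6 D8 8A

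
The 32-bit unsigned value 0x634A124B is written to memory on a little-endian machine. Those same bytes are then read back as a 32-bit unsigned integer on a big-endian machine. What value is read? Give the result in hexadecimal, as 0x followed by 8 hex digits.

Stored little-endian, the bytes at ascending addresses are 4B 12 4A 63.
Read back as big-endian, the last byte is least significant, giving 0x4B124A63.

0x4B124A63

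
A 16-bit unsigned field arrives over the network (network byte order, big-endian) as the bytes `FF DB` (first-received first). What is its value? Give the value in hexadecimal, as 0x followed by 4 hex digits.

Big-endian stores the most-significant byte at the lowest address.
The bytes are already most-significant first: 0xFFDB.

0xFFDB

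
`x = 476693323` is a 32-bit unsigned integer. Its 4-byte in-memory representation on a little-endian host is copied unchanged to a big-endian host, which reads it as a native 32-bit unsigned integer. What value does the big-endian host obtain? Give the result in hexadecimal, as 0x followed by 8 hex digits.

0x4BC3691C

476693323 in 32-bit hexadecimal is 0x1C69C34B.
Stored little-endian, the bytes at ascending addresses are 4B C3 69 1C.
Read back as big-endian, the last byte is least significant, giving 0x4BC3691C.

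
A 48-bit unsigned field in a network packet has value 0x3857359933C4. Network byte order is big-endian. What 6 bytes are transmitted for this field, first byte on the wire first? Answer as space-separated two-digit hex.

38 57 35 99 33 C4

Split into bytes (most-significant first): 38 57 35 99 33 C4.
In big-endian order the high byte comes first in memory.
So the memory order matches the most-significant-first order: 38 57 35 99 33 C4.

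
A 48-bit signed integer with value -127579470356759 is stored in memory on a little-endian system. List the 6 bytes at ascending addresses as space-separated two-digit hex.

E9 1E FD 96 F7 8B

Two's complement of -127579470356759 in 48 bits: 127579470356759 = 0x74086902E117; invert → 0x8BF796FD1EE8; add 1 → 0x8BF796FD1EE9.
Split into bytes (most-significant first): 8B F7 96 FD 1E E9.
In little-endian order the low byte comes first in memory.
So at ascending addresses the bytes are E9 1E FD 96 F7 8B.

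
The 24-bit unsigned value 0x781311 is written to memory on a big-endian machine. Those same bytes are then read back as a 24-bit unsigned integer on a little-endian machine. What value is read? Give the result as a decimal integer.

Stored big-endian, the bytes at ascending addresses are 78 13 11.
Read back as little-endian, the first byte is least significant, giving 0x111378.
0x111378 = 1119096.

1119096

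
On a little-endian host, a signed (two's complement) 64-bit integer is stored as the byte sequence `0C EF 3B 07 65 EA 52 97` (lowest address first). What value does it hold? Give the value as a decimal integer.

-7542708706258194676

Little-endian: lowest address holds the least-significant byte.
Reassemble most-significant byte first: 97 52 EA 65 07 3B EF 0C → 0x9752EA65073BEF0C.
Top bit is set, so as a signed 64-bit value this is 0x9752EA65073BEF0C − 2^64 = -7542708706258194676.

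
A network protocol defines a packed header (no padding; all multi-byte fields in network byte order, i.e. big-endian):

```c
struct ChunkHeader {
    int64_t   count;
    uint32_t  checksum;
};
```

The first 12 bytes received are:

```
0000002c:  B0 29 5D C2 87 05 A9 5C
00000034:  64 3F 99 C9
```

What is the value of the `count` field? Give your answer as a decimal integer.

`count` is the first field, at byte offset 0, occupying 8 bytes.
Bytes at offsets 0..7: B0 29 5D C2 87 05 A9 5C.
Big-endian: lowest address holds the most-significant byte.
The bytes are already most-significant first: 0xB0295DC28705A95C.
Top bit is set, so as a signed 64-bit value this is 0xB0295DC28705A95C − 2^64 = -5752963958918764196.

-5752963958918764196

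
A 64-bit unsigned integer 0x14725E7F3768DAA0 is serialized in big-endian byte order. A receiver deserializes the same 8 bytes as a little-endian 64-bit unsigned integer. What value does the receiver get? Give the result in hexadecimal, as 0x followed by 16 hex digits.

Stored big-endian, the bytes at ascending addresses are 14 72 5E 7F 37 68 DA A0.
Read back as little-endian, the first byte is least significant, giving 0xA0DA68377F5E7214.

0xA0DA68377F5E7214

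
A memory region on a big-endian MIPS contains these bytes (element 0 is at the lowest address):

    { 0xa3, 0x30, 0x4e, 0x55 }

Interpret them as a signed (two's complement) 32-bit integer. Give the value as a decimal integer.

-1557115307

In big-endian order the high byte comes first in memory.
The bytes are already most-significant first: 0xA3304E55.
Top bit is set, so as a signed 32-bit value this is 0xA3304E55 − 2^32 = -1557115307.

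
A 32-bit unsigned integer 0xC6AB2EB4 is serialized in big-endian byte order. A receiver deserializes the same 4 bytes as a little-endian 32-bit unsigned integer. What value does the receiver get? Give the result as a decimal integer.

Stored big-endian, the bytes at ascending addresses are C6 AB 2E B4.
Read back as little-endian, the first byte is least significant, giving 0xB42EABC6.
0xB42EABC6 = 3022957510.

3022957510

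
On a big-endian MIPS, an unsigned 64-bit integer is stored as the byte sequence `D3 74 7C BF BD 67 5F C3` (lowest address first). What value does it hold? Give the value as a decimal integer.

15236940602259496899

In big-endian order the high byte comes first in memory.
The bytes are already most-significant first: 0xD3747CBFBD675FC3.
0xD3747CBFBD675FC3 = 15236940602259496899.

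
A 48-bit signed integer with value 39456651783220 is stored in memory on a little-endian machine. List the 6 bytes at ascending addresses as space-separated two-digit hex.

39456651783220 in hexadecimal, padded to 48 bits, is 0x23E2B7B6AC34.
Split into bytes (most-significant first): 23 E2 B7 B6 AC 34.
Little-endian stores the least-significant byte at the lowest address.
So at ascending addresses the bytes are 34 AC B6 B7 E2 23.

34 AC B6 B7 E2 23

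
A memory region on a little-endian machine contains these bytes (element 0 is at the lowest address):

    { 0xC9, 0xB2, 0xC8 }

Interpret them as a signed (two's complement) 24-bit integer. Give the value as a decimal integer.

Little-endian: lowest address holds the least-significant byte.
Reassemble most-significant byte first: C8 B2 C9 → 0xC8B2C9.
Top bit is set, so as a signed 24-bit value this is 0xC8B2C9 − 2^24 = -3624247.

-3624247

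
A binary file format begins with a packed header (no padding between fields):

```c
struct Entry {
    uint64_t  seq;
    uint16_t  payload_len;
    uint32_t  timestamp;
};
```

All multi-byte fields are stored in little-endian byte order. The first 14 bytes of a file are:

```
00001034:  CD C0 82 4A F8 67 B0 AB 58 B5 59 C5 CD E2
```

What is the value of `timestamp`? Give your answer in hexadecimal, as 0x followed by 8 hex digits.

0xE2CDC559

`timestamp` follows `seq` (8 B), `payload_len` (2 B), so it starts at offset 8 + 2 = 10 and occupies 4 bytes.
Bytes at offsets 10..13: 59 C5 CD E2.
In little-endian order the low byte comes first in memory.
Reassemble most-significant byte first: E2 CD C5 59 → 0xE2CDC559.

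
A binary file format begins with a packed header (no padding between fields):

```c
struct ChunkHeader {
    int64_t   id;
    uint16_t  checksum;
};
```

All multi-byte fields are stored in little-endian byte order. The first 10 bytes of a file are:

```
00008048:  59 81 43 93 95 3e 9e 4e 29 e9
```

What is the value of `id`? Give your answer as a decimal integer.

5665034193420386649

`id` is the first field, at byte offset 0, occupying 8 bytes.
Bytes at offsets 0..7: 59 81 43 93 95 3E 9E 4E.
Little-endian: lowest address holds the least-significant byte.
Reassemble most-significant byte first: 4E 9E 3E 95 93 43 81 59 → 0x4E9E3E9593438159.
0x4E9E3E9593438159 = 5665034193420386649.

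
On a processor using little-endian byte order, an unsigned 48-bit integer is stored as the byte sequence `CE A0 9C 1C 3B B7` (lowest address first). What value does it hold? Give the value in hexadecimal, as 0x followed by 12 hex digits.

Little-endian: lowest address holds the least-significant byte.
Reassemble most-significant byte first: B7 3B 1C 9C A0 CE → 0xB73B1C9CA0CE.

0xB73B1C9CA0CE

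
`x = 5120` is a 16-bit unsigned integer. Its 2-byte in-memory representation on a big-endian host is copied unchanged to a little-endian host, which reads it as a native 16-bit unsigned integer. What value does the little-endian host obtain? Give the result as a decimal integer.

20

5120 in 16-bit hexadecimal is 0x1400.
Stored big-endian, the bytes at ascending addresses are 14 00.
Read back as little-endian, the first byte is least significant, giving 0x0014.
0x0014 = 20.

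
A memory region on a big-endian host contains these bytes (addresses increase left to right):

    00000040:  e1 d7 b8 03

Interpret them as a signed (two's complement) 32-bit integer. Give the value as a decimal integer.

-505956349

Big-endian: lowest address holds the most-significant byte.
The bytes are already most-significant first: 0xE1D7B803.
Top bit is set, so as a signed 32-bit value this is 0xE1D7B803 − 2^32 = -505956349.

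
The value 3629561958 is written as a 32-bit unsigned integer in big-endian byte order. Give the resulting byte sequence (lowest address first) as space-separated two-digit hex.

3629561958 in hexadecimal, padded to 32 bits, is 0xD856B866.
Split into bytes (most-significant first): D8 56 B8 66.
Big-endian stores the most-significant byte at the lowest address.
So the memory order matches the most-significant-first order: D8 56 B8 66.

D8 56 B8 66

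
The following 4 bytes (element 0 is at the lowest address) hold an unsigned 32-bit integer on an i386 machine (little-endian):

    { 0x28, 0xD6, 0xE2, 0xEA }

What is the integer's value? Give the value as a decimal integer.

Little-endian: lowest address holds the least-significant byte.
Reassemble most-significant byte first: EA E2 D6 28 → 0xEAE2D628.
0xEAE2D628 = 3940734504.

3940734504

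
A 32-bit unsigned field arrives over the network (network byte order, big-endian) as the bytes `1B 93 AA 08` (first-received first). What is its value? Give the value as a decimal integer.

Big-endian stores the most-significant byte at the lowest address.
The bytes are already most-significant first: 0x1B93AA08.
0x1B93AA08 = 462662152.

462662152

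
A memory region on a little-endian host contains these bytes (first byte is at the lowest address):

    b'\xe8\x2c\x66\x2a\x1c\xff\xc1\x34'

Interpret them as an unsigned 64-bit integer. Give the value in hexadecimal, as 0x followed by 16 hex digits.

Little-endian stores the least-significant byte at the lowest address.
Reassemble most-significant byte first: 34 C1 FF 1C 2A 66 2C E8 → 0x34C1FF1C2A662CE8.

0x34C1FF1C2A662CE8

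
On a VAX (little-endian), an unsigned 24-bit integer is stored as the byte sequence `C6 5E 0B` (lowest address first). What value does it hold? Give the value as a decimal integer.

Little-endian stores the least-significant byte at the lowest address.
Reassemble most-significant byte first: 0B 5E C6 → 0x0B5EC6.
0x0B5EC6 = 745158.

745158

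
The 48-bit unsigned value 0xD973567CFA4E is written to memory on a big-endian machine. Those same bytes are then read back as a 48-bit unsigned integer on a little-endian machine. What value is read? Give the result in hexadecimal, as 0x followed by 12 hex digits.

0x4EFA7C5673D9

Stored big-endian, the bytes at ascending addresses are D9 73 56 7C FA 4E.
Read back as little-endian, the first byte is least significant, giving 0x4EFA7C5673D9.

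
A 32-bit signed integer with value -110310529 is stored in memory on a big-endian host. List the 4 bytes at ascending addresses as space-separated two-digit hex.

F9 6C CB 7F

Two's complement of -110310529 in 32 bits: 110310529 = 0x06933481; invert → 0xF96CCB7E; add 1 → 0xF96CCB7F.
Split into bytes (most-significant first): F9 6C CB 7F.
In big-endian order the high byte comes first in memory.
So the memory order matches the most-significant-first order: F9 6C CB 7F.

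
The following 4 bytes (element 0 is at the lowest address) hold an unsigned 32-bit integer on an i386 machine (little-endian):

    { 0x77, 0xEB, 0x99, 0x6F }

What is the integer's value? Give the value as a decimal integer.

In little-endian order the low byte comes first in memory.
Reassemble most-significant byte first: 6F 99 EB 77 → 0x6F99EB77.
0x6F99EB77 = 1872358263.

1872358263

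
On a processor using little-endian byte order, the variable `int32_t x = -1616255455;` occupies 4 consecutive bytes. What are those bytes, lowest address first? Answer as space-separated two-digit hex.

21 E6 A9 9F

Two's complement of -1616255455 in 32 bits: 1616255455 = 0x605619DF; invert → 0x9FA9E620; add 1 → 0x9FA9E621.
Split into bytes (most-significant first): 9F A9 E6 21.
Little-endian: lowest address holds the least-significant byte.
So at ascending addresses the bytes are 21 E6 A9 9F.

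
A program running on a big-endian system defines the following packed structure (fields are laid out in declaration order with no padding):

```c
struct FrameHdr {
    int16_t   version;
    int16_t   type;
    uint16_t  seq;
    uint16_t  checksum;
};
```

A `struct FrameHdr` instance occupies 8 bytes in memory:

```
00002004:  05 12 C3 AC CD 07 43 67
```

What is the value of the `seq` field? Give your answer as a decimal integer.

52487

`seq` follows `version` (2 B), `type` (2 B), so it starts at offset 2 + 2 = 4 and occupies 2 bytes.
Bytes at offsets 4..5: CD 07.
Big-endian stores the most-significant byte at the lowest address.
The bytes are already most-significant first: 0xCD07.
0xCD07 = 52487.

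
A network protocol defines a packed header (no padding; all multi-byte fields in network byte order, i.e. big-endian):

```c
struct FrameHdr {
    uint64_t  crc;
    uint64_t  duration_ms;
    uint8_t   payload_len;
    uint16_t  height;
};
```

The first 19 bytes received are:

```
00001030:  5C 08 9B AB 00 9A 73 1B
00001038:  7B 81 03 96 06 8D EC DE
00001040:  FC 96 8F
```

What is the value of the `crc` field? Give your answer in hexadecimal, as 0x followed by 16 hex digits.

`crc` is the first field, at byte offset 0, occupying 8 bytes.
Bytes at offsets 0..7: 5C 08 9B AB 00 9A 73 1B.
Big-endian stores the most-significant byte at the lowest address.
The bytes are already most-significant first: 0x5C089BAB009A731B.

0x5C089BAB009A731B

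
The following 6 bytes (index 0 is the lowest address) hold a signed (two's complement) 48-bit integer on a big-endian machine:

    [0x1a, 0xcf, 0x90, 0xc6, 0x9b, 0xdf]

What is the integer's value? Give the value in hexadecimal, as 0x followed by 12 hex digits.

Big-endian stores the most-significant byte at the lowest address.
The bytes are already most-significant first: 0x1ACF90C69BDF.

0x1ACF90C69BDF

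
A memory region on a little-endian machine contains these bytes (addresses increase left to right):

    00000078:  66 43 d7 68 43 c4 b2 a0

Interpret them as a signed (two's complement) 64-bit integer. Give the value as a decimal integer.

In little-endian order the low byte comes first in memory.
Reassemble most-significant byte first: A0 B2 C4 43 68 D7 43 66 → 0xA0B2C44368D74366.
Top bit is set, so as a signed 64-bit value this is 0xA0B2C44368D74366 − 2^64 = -6867210687985794202.

-6867210687985794202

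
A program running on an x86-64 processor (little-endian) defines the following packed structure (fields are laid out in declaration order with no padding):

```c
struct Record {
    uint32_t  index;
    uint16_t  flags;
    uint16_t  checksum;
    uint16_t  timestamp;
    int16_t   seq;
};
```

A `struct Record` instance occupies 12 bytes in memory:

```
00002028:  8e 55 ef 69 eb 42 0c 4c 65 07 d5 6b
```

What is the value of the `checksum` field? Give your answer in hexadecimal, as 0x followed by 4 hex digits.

`checksum` follows `index` (4 B), `flags` (2 B), so it starts at offset 4 + 2 = 6 and occupies 2 bytes.
Bytes at offsets 6..7: 0C 4C.
Little-endian: lowest address holds the least-significant byte.
Reassemble most-significant byte first: 4C 0C → 0x4C0C.

0x4C0C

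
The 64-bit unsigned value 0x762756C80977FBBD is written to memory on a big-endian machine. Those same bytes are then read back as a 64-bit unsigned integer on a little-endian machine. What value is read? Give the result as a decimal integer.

Stored big-endian, the bytes at ascending addresses are 76 27 56 C8 09 77 FB BD.
Read back as little-endian, the first byte is least significant, giving 0xBDFB7709C8562776.
0xBDFB7709C8562776 = 13689666376222254966.

13689666376222254966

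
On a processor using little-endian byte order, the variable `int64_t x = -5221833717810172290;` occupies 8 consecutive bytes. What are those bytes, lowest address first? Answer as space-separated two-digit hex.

Two's complement of -5221833717810172290 in 64 bits: 5221833717810172290 = 0x4877AE19923B9182; invert → 0xB78851E66DC46E7D; add 1 → 0xB78851E66DC46E7E.
Split into bytes (most-significant first): B7 88 51 E6 6D C4 6E 7E.
Little-endian: lowest address holds the least-significant byte.
So at ascending addresses the bytes are 7E 6E C4 6D E6 51 88 B7.

7E 6E C4 6D E6 51 88 B7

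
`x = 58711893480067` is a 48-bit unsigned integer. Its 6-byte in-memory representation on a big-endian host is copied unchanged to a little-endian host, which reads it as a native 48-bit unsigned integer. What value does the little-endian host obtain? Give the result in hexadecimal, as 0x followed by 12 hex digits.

58711893480067 in 48-bit hexadecimal is 0x3565ED8E1283.
Stored big-endian, the bytes at ascending addresses are 35 65 ED 8E 12 83.
Read back as little-endian, the first byte is least significant, giving 0x83128EED6535.

0x83128EED6535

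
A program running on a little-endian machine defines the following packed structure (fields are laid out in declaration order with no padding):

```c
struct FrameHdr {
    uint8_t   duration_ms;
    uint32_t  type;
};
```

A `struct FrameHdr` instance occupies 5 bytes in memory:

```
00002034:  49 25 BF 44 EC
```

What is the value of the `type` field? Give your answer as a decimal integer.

3963928357

`type` follows `duration_ms` (1 byte), so it starts at byte offset 1 and occupies 4 bytes.
Bytes at offsets 1..4: 25 BF 44 EC.
Little-endian: lowest address holds the least-significant byte.
Reassemble most-significant byte first: EC 44 BF 25 → 0xEC44BF25.
0xEC44BF25 = 3963928357.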